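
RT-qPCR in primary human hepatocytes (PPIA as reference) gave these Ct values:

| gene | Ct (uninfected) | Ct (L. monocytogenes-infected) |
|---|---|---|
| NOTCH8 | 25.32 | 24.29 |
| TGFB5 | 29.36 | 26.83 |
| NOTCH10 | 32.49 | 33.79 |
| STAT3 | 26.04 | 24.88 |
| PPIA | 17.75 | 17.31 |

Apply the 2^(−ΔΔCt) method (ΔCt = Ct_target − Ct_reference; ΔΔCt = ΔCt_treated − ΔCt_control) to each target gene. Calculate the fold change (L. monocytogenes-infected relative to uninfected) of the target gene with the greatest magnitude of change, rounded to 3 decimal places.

NOTCH8: ΔΔCt = (24.29−17.31) − (25.32−17.75) = 6.98 − 7.57 = -0.59; fold change = 2^0.59 = 1.505
TGFB5: ΔΔCt = (26.83−17.31) − (29.36−17.75) = 9.52 − 11.61 = -2.09; fold change = 2^2.09 = 4.257
NOTCH10: ΔΔCt = (33.79−17.31) − (32.49−17.75) = 16.48 − 14.74 = 1.74; fold change = 2^-1.74 = 0.299
STAT3: ΔΔCt = (24.88−17.31) − (26.04−17.75) = 7.57 − 8.29 = -0.72; fold change = 2^0.72 = 1.647
TGFB5 has the largest |ΔΔCt| = 2.09.

4.257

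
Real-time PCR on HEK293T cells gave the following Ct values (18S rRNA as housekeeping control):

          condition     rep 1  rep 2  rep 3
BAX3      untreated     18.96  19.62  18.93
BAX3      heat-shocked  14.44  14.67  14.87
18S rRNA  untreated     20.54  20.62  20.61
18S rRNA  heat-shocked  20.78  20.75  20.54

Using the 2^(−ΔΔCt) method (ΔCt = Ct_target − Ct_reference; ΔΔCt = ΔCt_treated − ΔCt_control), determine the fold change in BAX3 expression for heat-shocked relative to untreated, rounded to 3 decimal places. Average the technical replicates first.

Mean Ct: BAX3 untreated 19.170; BAX3 heat-shocked 14.660; 18S rRNA untreated 20.590; 18S rRNA heat-shocked 20.690
ΔCt(untreated) = 19.170 − 20.590 = -1.420
ΔCt(heat-shocked) = 14.660 − 20.690 = -6.030
ΔΔCt = -6.030 − (-1.420) = -4.610
Fold change = 2^(−(-4.610)) = 2^4.610 = 24.4201

24.420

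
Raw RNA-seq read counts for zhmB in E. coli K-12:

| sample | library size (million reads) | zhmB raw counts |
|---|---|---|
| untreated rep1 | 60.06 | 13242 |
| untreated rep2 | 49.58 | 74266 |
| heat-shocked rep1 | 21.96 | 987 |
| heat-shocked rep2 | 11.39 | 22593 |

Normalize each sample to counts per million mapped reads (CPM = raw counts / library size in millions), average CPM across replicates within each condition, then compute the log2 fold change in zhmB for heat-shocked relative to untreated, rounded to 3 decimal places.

CPM(untreated rep1) = 13242 / 60.06 = 220.4795
CPM(untreated rep2) = 74266 / 49.58 = 1497.9024
CPM(heat-shocked rep1) = 987 / 21.96 = 44.9454
CPM(heat-shocked rep2) = 22593 / 11.39 = 1983.5821
mean CPM(untreated) = 859.1910; mean CPM(heat-shocked) = 1014.2637
Fold change = 1014.2637 / 859.1910 = 1.18049
log2(1.18049) = 0.2394

0.239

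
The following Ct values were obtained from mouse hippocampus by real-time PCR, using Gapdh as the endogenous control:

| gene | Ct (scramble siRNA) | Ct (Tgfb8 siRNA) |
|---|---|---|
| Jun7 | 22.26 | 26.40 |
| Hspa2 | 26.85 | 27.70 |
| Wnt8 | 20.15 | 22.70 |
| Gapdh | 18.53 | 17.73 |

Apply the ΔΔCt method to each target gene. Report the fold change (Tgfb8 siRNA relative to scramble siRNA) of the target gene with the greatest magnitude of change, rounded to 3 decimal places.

Jun7: ΔΔCt = (26.40−17.73) − (22.26−18.53) = 8.67 − 3.73 = 4.94; fold change = 2^-4.94 = 0.033
Hspa2: ΔΔCt = (27.70−17.73) − (26.85−18.53) = 9.97 − 8.32 = 1.65; fold change = 2^-1.65 = 0.319
Wnt8: ΔΔCt = (22.70−17.73) − (20.15−18.53) = 4.97 − 1.62 = 3.35; fold change = 2^-3.35 = 0.098
Jun7 has the largest |ΔΔCt| = 4.94.

0.033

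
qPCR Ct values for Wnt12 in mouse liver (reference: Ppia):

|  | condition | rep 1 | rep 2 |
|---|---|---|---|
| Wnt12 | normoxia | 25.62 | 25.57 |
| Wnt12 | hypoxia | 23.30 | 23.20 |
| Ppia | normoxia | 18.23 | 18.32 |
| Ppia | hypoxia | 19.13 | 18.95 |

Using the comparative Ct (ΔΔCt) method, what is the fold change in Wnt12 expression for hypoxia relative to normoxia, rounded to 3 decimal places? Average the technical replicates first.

Mean Ct: Wnt12 normoxia 25.595; Wnt12 hypoxia 23.250; Ppia normoxia 18.275; Ppia hypoxia 19.040
ΔCt(normoxia) = 25.595 − 18.275 = 7.320
ΔCt(hypoxia) = 23.250 − 19.040 = 4.210
ΔΔCt = 4.210 − 7.320 = -3.110
Fold change = 2^(−(-3.110)) = 2^3.110 = 8.6338

8.634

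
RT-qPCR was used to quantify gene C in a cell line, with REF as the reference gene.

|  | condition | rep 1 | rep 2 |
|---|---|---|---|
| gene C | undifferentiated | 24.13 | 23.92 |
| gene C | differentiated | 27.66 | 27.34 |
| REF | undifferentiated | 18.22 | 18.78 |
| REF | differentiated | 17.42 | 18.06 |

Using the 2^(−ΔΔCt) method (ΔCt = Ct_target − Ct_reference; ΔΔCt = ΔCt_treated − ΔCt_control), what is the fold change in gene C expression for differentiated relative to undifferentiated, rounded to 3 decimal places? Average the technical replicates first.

0.053

Mean Ct: gene C undifferentiated 24.025; gene C differentiated 27.500; REF undifferentiated 18.500; REF differentiated 17.740
ΔCt(undifferentiated) = 24.025 − 18.500 = 5.525
ΔCt(differentiated) = 27.500 − 17.740 = 9.760
ΔΔCt = 9.760 − 5.525 = 4.235
Fold change = 2^(−4.235) = 0.0531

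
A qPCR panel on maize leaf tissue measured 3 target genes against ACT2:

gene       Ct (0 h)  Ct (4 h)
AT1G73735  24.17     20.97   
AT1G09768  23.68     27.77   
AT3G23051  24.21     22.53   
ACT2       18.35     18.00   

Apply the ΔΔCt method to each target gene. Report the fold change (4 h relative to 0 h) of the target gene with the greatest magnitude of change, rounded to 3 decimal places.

0.046

AT1G73735: ΔΔCt = (20.97−18.00) − (24.17−18.35) = 2.97 − 5.82 = -2.85; fold change = 2^2.85 = 7.210
AT1G09768: ΔΔCt = (27.77−18.00) − (23.68−18.35) = 9.77 − 5.33 = 4.44; fold change = 2^-4.44 = 0.046
AT3G23051: ΔΔCt = (22.53−18.00) − (24.21−18.35) = 4.53 − 5.86 = -1.33; fold change = 2^1.33 = 2.514
AT1G09768 has the largest |ΔΔCt| = 4.44.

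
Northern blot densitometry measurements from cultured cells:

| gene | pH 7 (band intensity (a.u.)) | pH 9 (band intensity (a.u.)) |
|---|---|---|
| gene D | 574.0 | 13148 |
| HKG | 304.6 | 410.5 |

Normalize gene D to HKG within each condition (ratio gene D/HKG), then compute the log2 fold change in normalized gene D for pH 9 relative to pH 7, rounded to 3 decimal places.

gene D/HKG (pH 7) = 574.0 / 304.6 = 1.8844
gene D/HKG (pH 9) = 13148 / 410.5 = 32.029
Fold change = 32.029 / 1.8844 = 16.9967
log2(16.9967) = 4.0872

4.087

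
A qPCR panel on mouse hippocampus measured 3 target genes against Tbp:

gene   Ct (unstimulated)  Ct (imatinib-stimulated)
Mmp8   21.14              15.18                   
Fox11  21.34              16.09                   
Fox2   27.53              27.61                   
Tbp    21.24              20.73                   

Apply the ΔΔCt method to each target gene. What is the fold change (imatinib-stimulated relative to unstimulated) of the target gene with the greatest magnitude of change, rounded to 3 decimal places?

43.713

Mmp8: ΔΔCt = (15.18−20.73) − (21.14−21.24) = -5.55 − (-0.10) = -5.45; fold change = 2^5.45 = 43.713
Fox11: ΔΔCt = (16.09−20.73) − (21.34−21.24) = -4.64 − 0.10 = -4.74; fold change = 2^4.74 = 26.723
Fox2: ΔΔCt = (27.61−20.73) − (27.53−21.24) = 6.88 − 6.29 = 0.59; fold change = 2^-0.59 = 0.664
Mmp8 has the largest |ΔΔCt| = 5.45.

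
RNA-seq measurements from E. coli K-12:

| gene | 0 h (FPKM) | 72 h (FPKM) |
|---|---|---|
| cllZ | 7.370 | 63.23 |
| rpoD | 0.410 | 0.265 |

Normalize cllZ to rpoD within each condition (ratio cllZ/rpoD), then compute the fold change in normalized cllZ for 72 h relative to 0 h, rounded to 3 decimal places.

cllZ/rpoD (0 h) = 7.370 / 0.410 = 17.976
cllZ/rpoD (72 h) = 63.23 / 0.265 = 238.6
Fold change = 238.6 / 17.976 = 13.2738

13.274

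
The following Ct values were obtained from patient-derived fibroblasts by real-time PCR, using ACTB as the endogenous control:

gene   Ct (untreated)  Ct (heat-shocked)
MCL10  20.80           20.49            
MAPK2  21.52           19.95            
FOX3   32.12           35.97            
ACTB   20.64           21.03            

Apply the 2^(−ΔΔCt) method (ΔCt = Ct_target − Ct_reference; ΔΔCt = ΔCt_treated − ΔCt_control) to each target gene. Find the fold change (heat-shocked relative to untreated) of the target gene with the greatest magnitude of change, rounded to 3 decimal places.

MCL10: ΔΔCt = (20.49−21.03) − (20.80−20.64) = -0.54 − 0.16 = -0.70; fold change = 2^0.70 = 1.625
MAPK2: ΔΔCt = (19.95−21.03) − (21.52−20.64) = -1.08 − 0.88 = -1.96; fold change = 2^1.96 = 3.891
FOX3: ΔΔCt = (35.97−21.03) − (32.12−20.64) = 14.94 − 11.48 = 3.46; fold change = 2^-3.46 = 0.091
FOX3 has the largest |ΔΔCt| = 3.46.

0.091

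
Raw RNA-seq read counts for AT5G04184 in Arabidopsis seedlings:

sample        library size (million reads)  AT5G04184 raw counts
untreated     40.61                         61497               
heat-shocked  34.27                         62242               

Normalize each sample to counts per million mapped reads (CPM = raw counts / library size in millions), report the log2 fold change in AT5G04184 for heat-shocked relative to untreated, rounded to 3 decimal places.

CPM(untreated) = 61497 / 40.61 = 1514.3314
CPM(heat-shocked) = 62242 / 34.27 = 1816.2241
Fold change = 1816.2241 / 1514.3314 = 1.19936
log2(1.19936) = 0.2623

0.262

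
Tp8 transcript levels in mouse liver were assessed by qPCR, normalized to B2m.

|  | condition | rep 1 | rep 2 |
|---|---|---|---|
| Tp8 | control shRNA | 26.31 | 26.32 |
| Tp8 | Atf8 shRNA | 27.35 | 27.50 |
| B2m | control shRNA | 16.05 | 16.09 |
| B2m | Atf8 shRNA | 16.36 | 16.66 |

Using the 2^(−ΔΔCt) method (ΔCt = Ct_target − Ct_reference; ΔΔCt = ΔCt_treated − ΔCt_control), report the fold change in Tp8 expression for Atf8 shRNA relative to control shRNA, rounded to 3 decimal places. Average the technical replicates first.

0.629

Mean Ct: Tp8 control shRNA 26.315; Tp8 Atf8 shRNA 27.425; B2m control shRNA 16.070; B2m Atf8 shRNA 16.510
ΔCt(control shRNA) = 26.315 − 16.070 = 10.245
ΔCt(Atf8 shRNA) = 27.425 − 16.510 = 10.915
ΔΔCt = 10.915 − 10.245 = 0.670
Fold change = 2^(−0.670) = 0.6285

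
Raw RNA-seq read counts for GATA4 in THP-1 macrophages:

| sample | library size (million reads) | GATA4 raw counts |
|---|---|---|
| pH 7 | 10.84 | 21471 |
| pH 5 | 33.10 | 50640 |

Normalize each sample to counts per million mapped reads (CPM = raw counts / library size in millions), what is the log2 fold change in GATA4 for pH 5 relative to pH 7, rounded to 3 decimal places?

CPM(pH 7) = 21471 / 10.84 = 1980.7196
CPM(pH 5) = 50640 / 33.10 = 1529.9094
Fold change = 1529.9094 / 1980.7196 = 0.77240
log2(0.77240) = -0.3726

-0.373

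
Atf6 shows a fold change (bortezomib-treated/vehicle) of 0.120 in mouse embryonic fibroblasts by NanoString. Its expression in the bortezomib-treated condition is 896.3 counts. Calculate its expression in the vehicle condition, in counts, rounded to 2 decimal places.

vehicle expression = 896.3 / 0.120 = 7469.17

7469.17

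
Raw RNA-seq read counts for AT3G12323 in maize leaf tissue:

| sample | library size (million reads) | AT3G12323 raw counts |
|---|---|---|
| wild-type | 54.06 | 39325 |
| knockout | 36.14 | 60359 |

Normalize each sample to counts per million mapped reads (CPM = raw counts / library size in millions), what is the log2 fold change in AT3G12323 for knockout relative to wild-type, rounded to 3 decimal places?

CPM(wild-type) = 39325 / 54.06 = 727.4325
CPM(knockout) = 60359 / 36.14 = 1670.1439
Fold change = 1670.1439 / 727.4325 = 2.29594
log2(2.29594) = 1.1991

1.199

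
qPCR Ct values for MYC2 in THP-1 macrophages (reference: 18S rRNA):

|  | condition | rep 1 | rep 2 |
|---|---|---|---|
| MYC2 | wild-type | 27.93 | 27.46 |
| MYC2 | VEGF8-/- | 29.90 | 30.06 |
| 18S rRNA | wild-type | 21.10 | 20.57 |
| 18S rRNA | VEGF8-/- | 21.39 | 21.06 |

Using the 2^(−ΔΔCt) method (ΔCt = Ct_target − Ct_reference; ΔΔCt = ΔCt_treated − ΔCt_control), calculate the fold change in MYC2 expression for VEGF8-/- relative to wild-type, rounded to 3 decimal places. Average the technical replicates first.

0.269

Mean Ct: MYC2 wild-type 27.695; MYC2 VEGF8-/- 29.980; 18S rRNA wild-type 20.835; 18S rRNA VEGF8-/- 21.225
ΔCt(wild-type) = 27.695 − 20.835 = 6.860
ΔCt(VEGF8-/-) = 29.980 − 21.225 = 8.755
ΔΔCt = 8.755 − 6.860 = 1.895
Fold change = 2^(−1.895) = 0.2689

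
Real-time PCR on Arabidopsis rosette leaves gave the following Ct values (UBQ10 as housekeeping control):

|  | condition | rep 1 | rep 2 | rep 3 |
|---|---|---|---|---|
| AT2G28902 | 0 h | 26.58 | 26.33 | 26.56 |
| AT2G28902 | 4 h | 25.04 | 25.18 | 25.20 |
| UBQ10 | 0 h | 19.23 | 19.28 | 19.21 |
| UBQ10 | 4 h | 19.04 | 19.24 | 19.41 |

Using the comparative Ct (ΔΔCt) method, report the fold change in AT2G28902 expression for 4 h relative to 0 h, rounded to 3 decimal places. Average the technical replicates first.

2.532

Mean Ct: AT2G28902 0 h 26.490; AT2G28902 4 h 25.140; UBQ10 0 h 19.240; UBQ10 4 h 19.230
ΔCt(0 h) = 26.490 − 19.240 = 7.250
ΔCt(4 h) = 25.140 − 19.230 = 5.910
ΔΔCt = 5.910 − 7.250 = -1.340
Fold change = 2^(−(-1.340)) = 2^1.340 = 2.5315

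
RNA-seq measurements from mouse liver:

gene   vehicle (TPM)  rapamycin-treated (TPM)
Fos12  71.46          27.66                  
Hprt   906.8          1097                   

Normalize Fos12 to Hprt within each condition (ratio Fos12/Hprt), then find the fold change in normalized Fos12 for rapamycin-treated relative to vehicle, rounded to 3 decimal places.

0.320

Fos12/Hprt (vehicle) = 71.46 / 906.8 = 0.078805
Fos12/Hprt (rapamycin-treated) = 27.66 / 1097 = 0.025214
Fold change = 0.025214 / 0.078805 = 0.3200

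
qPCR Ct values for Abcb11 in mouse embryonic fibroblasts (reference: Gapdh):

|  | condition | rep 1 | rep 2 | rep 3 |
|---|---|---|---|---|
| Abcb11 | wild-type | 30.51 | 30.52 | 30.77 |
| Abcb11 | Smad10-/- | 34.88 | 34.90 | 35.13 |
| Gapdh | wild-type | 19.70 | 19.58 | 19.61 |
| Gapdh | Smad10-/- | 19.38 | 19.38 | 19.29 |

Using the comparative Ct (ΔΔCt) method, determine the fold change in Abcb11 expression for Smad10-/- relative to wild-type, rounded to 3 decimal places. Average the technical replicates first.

0.040

Mean Ct: Abcb11 wild-type 30.600; Abcb11 Smad10-/- 34.970; Gapdh wild-type 19.630; Gapdh Smad10-/- 19.350
ΔCt(wild-type) = 30.600 − 19.630 = 10.970
ΔCt(Smad10-/-) = 34.970 − 19.350 = 15.620
ΔΔCt = 15.620 − 10.970 = 4.650
Fold change = 2^(−4.650) = 0.0398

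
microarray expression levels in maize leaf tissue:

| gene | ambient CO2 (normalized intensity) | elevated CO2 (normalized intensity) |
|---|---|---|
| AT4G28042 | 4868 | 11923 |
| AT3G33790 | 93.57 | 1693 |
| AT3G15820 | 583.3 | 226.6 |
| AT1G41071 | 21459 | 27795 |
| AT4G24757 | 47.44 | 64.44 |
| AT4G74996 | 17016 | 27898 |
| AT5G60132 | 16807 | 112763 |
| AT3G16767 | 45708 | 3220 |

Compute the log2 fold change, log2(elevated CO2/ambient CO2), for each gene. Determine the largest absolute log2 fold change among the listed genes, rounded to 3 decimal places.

log2(11923/4868) = 1.292  (AT4G28042)
log2(1693/93.57) = 4.177  (AT3G33790)
log2(226.6/583.3) = -1.364  (AT3G15820)
log2(27795/21459) = 0.373  (AT1G41071)
log2(64.44/47.44) = 0.442  (AT4G24757)
log2(27898/17016) = 0.713  (AT4G74996)
log2(112763/16807) = 2.746  (AT5G60132)
log2(3220/45708) = -3.827  (AT3G16767)
The largest magnitude belongs to AT3G33790.

4.177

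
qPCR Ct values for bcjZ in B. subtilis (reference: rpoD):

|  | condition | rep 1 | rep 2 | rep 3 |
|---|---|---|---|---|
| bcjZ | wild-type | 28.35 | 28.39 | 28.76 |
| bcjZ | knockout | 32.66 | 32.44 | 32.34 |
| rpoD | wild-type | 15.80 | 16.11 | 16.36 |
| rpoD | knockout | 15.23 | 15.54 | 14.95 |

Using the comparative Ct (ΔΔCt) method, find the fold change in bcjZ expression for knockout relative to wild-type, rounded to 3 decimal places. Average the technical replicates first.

Mean Ct: bcjZ wild-type 28.500; bcjZ knockout 32.480; rpoD wild-type 16.090; rpoD knockout 15.240
ΔCt(wild-type) = 28.500 − 16.090 = 12.410
ΔCt(knockout) = 32.480 − 15.240 = 17.240
ΔΔCt = 17.240 − 12.410 = 4.830
Fold change = 2^(−4.830) = 0.0352

0.035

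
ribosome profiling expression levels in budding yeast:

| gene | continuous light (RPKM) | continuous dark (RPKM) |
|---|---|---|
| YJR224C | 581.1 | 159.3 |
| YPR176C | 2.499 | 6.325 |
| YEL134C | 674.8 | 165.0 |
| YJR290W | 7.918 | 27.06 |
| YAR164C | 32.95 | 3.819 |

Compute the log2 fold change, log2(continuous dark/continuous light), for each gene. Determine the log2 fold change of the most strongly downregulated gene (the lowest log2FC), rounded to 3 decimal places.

log2(159.3/581.1) = -1.867  (YJR224C)
log2(6.325/2.499) = 1.340  (YPR176C)
log2(165.0/674.8) = -2.032  (YEL134C)
log2(27.06/7.918) = 1.773  (YJR290W)
log2(3.819/32.95) = -3.109  (YAR164C)
YAR164C is most strongly downregulated.

-3.109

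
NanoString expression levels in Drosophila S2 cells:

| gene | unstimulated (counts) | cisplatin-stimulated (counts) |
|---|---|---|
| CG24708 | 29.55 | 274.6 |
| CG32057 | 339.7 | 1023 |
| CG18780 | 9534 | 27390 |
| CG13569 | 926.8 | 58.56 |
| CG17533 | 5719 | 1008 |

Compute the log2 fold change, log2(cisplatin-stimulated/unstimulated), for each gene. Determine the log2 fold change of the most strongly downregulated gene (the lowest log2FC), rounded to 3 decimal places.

log2(274.6/29.55) = 3.216  (CG24708)
log2(1023/339.7) = 1.590  (CG32057)
log2(27390/9534) = 1.522  (CG18780)
log2(58.56/926.8) = -3.984  (CG13569)
log2(1008/5719) = -2.504  (CG17533)
CG13569 is most strongly downregulated.

-3.984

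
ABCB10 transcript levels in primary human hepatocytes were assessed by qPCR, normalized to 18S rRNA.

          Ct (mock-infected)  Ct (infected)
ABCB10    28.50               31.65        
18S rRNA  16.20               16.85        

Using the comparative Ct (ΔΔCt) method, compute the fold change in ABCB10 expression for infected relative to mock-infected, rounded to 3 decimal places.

0.177

ΔCt(mock-infected) = 28.500 − 16.200 = 12.300
ΔCt(infected) = 31.650 − 16.850 = 14.800
ΔΔCt = 14.800 − 12.300 = 2.500
Fold change = 2^(−2.500) = 0.1768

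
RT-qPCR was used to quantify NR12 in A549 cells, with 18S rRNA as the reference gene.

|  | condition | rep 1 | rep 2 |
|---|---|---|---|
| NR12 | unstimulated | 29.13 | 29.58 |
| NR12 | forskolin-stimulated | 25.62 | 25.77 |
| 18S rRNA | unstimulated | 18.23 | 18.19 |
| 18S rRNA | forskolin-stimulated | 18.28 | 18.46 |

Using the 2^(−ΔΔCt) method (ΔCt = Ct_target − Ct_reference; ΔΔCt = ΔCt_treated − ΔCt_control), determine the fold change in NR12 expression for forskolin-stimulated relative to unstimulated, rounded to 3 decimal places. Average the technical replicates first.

14.123

Mean Ct: NR12 unstimulated 29.355; NR12 forskolin-stimulated 25.695; 18S rRNA unstimulated 18.210; 18S rRNA forskolin-stimulated 18.370
ΔCt(unstimulated) = 29.355 − 18.210 = 11.145
ΔCt(forskolin-stimulated) = 25.695 − 18.370 = 7.325
ΔΔCt = 7.325 − 11.145 = -3.820
Fold change = 2^(−(-3.820)) = 2^3.820 = 14.1232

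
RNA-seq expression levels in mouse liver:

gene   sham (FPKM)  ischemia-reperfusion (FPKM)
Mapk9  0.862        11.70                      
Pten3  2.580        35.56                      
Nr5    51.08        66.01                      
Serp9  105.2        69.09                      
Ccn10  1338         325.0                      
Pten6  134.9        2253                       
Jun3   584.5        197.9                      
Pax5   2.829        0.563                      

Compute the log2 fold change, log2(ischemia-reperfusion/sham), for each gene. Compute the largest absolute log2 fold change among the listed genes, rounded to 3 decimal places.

log2(11.70/0.862) = 3.763  (Mapk9)
log2(35.56/2.580) = 3.785  (Pten3)
log2(66.01/51.08) = 0.370  (Nr5)
log2(69.09/105.2) = -0.607  (Serp9)
log2(325.0/1338) = -2.042  (Ccn10)
log2(2253/134.9) = 4.062  (Pten6)
log2(197.9/584.5) = -1.562  (Jun3)
log2(0.563/2.829) = -2.329  (Pax5)
The largest magnitude belongs to Pten6.

4.062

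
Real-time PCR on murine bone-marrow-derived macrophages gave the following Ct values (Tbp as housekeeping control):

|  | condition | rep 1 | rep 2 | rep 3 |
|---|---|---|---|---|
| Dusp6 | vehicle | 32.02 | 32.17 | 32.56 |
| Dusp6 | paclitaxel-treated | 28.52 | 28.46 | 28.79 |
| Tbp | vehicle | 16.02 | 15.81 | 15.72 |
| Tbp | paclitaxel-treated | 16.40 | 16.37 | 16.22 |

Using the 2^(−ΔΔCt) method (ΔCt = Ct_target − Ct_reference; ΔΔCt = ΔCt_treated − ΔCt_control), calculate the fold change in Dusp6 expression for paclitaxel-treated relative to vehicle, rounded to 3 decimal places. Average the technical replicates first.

Mean Ct: Dusp6 vehicle 32.250; Dusp6 paclitaxel-treated 28.590; Tbp vehicle 15.850; Tbp paclitaxel-treated 16.330
ΔCt(vehicle) = 32.250 − 15.850 = 16.400
ΔCt(paclitaxel-treated) = 28.590 − 16.330 = 12.260
ΔΔCt = 12.260 − 16.400 = -4.140
Fold change = 2^(−(-4.140)) = 2^4.140 = 17.6305

17.630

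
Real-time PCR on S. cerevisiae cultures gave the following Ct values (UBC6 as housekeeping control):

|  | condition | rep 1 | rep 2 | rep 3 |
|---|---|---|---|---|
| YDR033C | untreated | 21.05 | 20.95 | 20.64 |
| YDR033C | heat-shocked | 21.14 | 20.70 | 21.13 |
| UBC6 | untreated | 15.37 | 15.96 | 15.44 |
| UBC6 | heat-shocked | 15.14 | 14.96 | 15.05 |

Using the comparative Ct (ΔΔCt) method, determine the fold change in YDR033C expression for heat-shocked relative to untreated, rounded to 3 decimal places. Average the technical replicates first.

Mean Ct: YDR033C untreated 20.880; YDR033C heat-shocked 20.990; UBC6 untreated 15.590; UBC6 heat-shocked 15.050
ΔCt(untreated) = 20.880 − 15.590 = 5.290
ΔCt(heat-shocked) = 20.990 − 15.050 = 5.940
ΔΔCt = 5.940 − 5.290 = 0.650
Fold change = 2^(−0.650) = 0.6373

0.637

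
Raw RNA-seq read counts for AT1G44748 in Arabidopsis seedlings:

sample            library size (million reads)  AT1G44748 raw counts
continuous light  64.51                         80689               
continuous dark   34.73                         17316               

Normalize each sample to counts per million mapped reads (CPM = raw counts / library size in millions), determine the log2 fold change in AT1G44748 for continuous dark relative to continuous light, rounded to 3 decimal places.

CPM(continuous light) = 80689 / 64.51 = 1250.7983
CPM(continuous dark) = 17316 / 34.73 = 498.5891
Fold change = 498.5891 / 1250.7983 = 0.39862
log2(0.39862) = -1.3269

-1.327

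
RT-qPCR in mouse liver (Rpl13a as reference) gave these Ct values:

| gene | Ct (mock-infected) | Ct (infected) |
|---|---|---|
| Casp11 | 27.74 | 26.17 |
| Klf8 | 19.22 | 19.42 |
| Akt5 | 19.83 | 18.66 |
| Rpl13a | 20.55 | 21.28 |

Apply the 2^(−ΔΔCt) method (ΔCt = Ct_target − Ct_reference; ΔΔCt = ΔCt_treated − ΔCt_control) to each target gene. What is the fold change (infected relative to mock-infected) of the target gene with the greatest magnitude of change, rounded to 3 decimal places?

4.925

Casp11: ΔΔCt = (26.17−21.28) − (27.74−20.55) = 4.89 − 7.19 = -2.30; fold change = 2^2.30 = 4.925
Klf8: ΔΔCt = (19.42−21.28) − (19.22−20.55) = -1.86 − (-1.33) = -0.53; fold change = 2^0.53 = 1.444
Akt5: ΔΔCt = (18.66−21.28) − (19.83−20.55) = -2.62 − (-0.72) = -1.90; fold change = 2^1.90 = 3.732
Casp11 has the largest |ΔΔCt| = 2.30.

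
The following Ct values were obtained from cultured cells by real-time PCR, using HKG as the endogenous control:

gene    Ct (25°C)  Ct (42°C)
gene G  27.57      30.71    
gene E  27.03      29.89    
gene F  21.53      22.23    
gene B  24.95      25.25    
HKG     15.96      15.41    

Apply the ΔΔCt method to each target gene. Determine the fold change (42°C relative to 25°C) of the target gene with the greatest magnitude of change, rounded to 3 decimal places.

gene G: ΔΔCt = (30.71−15.41) − (27.57−15.96) = 15.30 − 11.61 = 3.69; fold change = 2^-3.69 = 0.077
gene E: ΔΔCt = (29.89−15.41) − (27.03−15.96) = 14.48 − 11.07 = 3.41; fold change = 2^-3.41 = 0.094
gene F: ΔΔCt = (22.23−15.41) − (21.53−15.96) = 6.82 − 5.57 = 1.25; fold change = 2^-1.25 = 0.420
gene B: ΔΔCt = (25.25−15.41) − (24.95−15.96) = 9.84 − 8.99 = 0.85; fold change = 2^-0.85 = 0.555
gene G has the largest |ΔΔCt| = 3.69.

0.077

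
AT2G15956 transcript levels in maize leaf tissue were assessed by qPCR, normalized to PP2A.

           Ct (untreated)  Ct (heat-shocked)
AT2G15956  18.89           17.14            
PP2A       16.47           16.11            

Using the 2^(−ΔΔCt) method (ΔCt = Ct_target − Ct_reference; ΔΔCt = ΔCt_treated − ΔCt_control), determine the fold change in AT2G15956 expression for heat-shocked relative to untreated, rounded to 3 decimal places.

ΔCt(untreated) = 18.890 − 16.470 = 2.420
ΔCt(heat-shocked) = 17.140 − 16.110 = 1.030
ΔΔCt = 1.030 − 2.420 = -1.390
Fold change = 2^(−(-1.390)) = 2^1.390 = 2.6208

2.621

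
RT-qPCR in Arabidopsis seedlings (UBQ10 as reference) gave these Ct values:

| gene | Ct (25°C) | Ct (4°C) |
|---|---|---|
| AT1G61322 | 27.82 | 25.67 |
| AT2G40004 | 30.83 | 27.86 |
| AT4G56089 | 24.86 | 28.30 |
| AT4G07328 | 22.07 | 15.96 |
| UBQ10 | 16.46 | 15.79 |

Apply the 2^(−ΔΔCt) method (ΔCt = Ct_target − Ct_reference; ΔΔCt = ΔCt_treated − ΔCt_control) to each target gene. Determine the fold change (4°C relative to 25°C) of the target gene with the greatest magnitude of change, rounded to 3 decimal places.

AT1G61322: ΔΔCt = (25.67−15.79) − (27.82−16.46) = 9.88 − 11.36 = -1.48; fold change = 2^1.48 = 2.789
AT2G40004: ΔΔCt = (27.86−15.79) − (30.83−16.46) = 12.07 − 14.37 = -2.30; fold change = 2^2.30 = 4.925
AT4G56089: ΔΔCt = (28.30−15.79) − (24.86−16.46) = 12.51 − 8.40 = 4.11; fold change = 2^-4.11 = 0.058
AT4G07328: ΔΔCt = (15.96−15.79) − (22.07−16.46) = 0.17 − 5.61 = -5.44; fold change = 2^5.44 = 43.411
AT4G07328 has the largest |ΔΔCt| = 5.44.

43.411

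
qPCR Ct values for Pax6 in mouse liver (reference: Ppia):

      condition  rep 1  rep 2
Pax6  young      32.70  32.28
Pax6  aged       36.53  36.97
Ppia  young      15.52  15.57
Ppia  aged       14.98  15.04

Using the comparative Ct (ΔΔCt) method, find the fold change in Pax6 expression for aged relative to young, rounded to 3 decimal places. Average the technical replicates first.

0.036

Mean Ct: Pax6 young 32.490; Pax6 aged 36.750; Ppia young 15.545; Ppia aged 15.010
ΔCt(young) = 32.490 − 15.545 = 16.945
ΔCt(aged) = 36.750 − 15.010 = 21.740
ΔΔCt = 21.740 − 16.945 = 4.795
Fold change = 2^(−4.795) = 0.0360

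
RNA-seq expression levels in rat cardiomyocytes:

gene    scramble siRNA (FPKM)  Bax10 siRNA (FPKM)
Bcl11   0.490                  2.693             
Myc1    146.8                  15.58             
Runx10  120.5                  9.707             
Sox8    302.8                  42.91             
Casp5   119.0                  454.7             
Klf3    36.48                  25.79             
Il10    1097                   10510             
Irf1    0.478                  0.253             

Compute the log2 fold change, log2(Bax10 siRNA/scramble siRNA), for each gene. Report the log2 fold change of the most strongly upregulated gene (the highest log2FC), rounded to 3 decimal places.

log2(2.693/0.490) = 2.458  (Bcl11)
log2(15.58/146.8) = -3.236  (Myc1)
log2(9.707/120.5) = -3.634  (Runx10)
log2(42.91/302.8) = -2.819  (Sox8)
log2(454.7/119.0) = 1.934  (Casp5)
log2(25.79/36.48) = -0.500  (Klf3)
log2(10510/1097) = 3.260  (Il10)
log2(0.253/0.478) = -0.918  (Irf1)
Il10 is most strongly upregulated.

3.260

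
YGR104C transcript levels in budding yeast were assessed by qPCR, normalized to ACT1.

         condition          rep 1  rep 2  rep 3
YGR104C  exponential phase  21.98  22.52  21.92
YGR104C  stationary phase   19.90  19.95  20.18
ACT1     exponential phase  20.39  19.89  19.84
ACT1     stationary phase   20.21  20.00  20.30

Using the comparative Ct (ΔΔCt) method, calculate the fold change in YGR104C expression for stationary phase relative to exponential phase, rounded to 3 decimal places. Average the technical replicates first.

4.790

Mean Ct: YGR104C exponential phase 22.140; YGR104C stationary phase 20.010; ACT1 exponential phase 20.040; ACT1 stationary phase 20.170
ΔCt(exponential phase) = 22.140 − 20.040 = 2.100
ΔCt(stationary phase) = 20.010 − 20.170 = -0.160
ΔΔCt = -0.160 − 2.100 = -2.260
Fold change = 2^(−(-2.260)) = 2^2.260 = 4.7899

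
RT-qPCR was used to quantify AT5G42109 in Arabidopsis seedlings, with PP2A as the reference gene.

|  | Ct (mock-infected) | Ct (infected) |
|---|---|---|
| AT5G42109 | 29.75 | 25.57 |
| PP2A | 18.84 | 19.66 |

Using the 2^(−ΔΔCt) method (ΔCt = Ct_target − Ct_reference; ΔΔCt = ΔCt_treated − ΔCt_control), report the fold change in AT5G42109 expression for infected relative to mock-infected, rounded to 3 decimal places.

ΔCt(mock-infected) = 29.750 − 18.840 = 10.910
ΔCt(infected) = 25.570 − 19.660 = 5.910
ΔΔCt = 5.910 − 10.910 = -5.000
Fold change = 2^(−(-5.000)) = 2^5.000 = 32.0000

32.000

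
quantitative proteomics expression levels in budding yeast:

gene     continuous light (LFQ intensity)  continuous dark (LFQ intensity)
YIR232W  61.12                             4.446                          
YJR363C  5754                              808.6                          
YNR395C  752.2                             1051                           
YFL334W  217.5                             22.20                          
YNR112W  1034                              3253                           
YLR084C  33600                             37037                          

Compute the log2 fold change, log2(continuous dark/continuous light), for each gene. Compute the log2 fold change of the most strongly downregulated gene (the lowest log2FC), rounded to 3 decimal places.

log2(4.446/61.12) = -3.781  (YIR232W)
log2(808.6/5754) = -2.831  (YJR363C)
log2(1051/752.2) = 0.483  (YNR395C)
log2(22.20/217.5) = -3.292  (YFL334W)
log2(3253/1034) = 1.654  (YNR112W)
log2(37037/33600) = 0.141  (YLR084C)
YIR232W is most strongly downregulated.

-3.781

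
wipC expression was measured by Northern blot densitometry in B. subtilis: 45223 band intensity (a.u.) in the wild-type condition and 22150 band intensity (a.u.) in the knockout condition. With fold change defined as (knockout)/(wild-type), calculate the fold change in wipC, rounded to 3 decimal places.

Fold change = 22150 / 45223 = 0.4898
wipC is downregulated.

0.490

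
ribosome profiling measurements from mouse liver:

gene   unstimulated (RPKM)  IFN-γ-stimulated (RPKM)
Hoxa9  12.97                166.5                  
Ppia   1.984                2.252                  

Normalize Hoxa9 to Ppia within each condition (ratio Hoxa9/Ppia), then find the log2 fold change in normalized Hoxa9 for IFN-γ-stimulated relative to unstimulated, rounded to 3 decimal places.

Hoxa9/Ppia (unstimulated) = 12.97 / 1.984 = 6.5373
Hoxa9/Ppia (IFN-γ-stimulated) = 166.5 / 2.252 = 73.934
Fold change = 73.934 / 6.5373 = 11.3096
log2(11.3096) = 3.4995

3.499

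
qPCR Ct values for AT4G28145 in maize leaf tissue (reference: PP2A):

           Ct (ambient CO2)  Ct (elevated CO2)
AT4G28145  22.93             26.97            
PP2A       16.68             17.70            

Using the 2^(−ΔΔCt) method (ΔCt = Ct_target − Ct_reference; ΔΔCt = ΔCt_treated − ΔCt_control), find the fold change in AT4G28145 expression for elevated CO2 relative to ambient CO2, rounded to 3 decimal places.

ΔCt(ambient CO2) = 22.930 − 16.680 = 6.250
ΔCt(elevated CO2) = 26.970 − 17.700 = 9.270
ΔΔCt = 9.270 − 6.250 = 3.020
Fold change = 2^(−3.020) = 0.1233

0.123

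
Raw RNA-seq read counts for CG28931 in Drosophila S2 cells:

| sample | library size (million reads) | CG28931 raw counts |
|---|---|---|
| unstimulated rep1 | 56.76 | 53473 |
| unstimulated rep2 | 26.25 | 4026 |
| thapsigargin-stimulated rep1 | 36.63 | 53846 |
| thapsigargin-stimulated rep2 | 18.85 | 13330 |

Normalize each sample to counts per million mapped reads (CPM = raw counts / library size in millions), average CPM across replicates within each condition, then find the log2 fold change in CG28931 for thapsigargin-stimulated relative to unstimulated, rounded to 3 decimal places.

0.991

CPM(unstimulated rep1) = 53473 / 56.76 = 942.0895
CPM(unstimulated rep2) = 4026 / 26.25 = 153.3714
CPM(thapsigargin-stimulated rep1) = 53846 / 36.63 = 1469.9973
CPM(thapsigargin-stimulated rep2) = 13330 / 18.85 = 707.1618
mean CPM(unstimulated) = 547.7305; mean CPM(thapsigargin-stimulated) = 1088.5795
Fold change = 1088.5795 / 547.7305 = 1.98744
log2(1.98744) = 0.9909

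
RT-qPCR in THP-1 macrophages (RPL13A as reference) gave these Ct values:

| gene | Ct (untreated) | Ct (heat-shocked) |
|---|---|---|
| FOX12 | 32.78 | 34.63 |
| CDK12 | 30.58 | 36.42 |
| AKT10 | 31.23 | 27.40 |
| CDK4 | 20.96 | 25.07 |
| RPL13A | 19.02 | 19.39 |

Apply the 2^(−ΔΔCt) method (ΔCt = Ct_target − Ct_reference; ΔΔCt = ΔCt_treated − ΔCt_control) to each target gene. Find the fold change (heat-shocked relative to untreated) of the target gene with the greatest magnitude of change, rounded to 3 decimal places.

0.023

FOX12: ΔΔCt = (34.63−19.39) − (32.78−19.02) = 15.24 − 13.76 = 1.48; fold change = 2^-1.48 = 0.358
CDK12: ΔΔCt = (36.42−19.39) − (30.58−19.02) = 17.03 − 11.56 = 5.47; fold change = 2^-5.47 = 0.023
AKT10: ΔΔCt = (27.40−19.39) − (31.23−19.02) = 8.01 − 12.21 = -4.20; fold change = 2^4.20 = 18.379
CDK4: ΔΔCt = (25.07−19.39) − (20.96−19.02) = 5.68 − 1.94 = 3.74; fold change = 2^-3.74 = 0.075
CDK12 has the largest |ΔΔCt| = 5.47.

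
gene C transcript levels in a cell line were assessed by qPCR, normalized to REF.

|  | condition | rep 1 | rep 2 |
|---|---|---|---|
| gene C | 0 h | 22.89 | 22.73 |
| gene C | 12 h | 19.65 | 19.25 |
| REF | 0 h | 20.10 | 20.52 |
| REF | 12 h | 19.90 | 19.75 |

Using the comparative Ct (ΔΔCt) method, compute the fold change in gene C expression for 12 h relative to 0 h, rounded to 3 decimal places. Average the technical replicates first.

7.336

Mean Ct: gene C 0 h 22.810; gene C 12 h 19.450; REF 0 h 20.310; REF 12 h 19.825
ΔCt(0 h) = 22.810 − 20.310 = 2.500
ΔCt(12 h) = 19.450 − 19.825 = -0.375
ΔΔCt = -0.375 − 2.500 = -2.875
Fold change = 2^(−(-2.875)) = 2^2.875 = 7.3360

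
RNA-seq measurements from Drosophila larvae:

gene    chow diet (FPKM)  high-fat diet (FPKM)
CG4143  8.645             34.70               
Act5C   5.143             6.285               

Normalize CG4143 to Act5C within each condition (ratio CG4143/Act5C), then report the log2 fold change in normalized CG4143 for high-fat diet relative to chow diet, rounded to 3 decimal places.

1.716

CG4143/Act5C (chow diet) = 8.645 / 5.143 = 1.6809
CG4143/Act5C (high-fat diet) = 34.70 / 6.285 = 5.5211
Fold change = 5.5211 / 1.6809 = 3.2845
log2(3.2845) = 1.7157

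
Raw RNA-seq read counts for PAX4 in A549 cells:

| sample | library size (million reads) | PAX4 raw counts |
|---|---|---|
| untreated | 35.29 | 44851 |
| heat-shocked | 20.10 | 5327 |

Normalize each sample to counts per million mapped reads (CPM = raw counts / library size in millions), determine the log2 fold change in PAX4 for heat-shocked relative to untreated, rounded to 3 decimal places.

CPM(untreated) = 44851 / 35.29 = 1270.9266
CPM(heat-shocked) = 5327 / 20.10 = 265.0249
Fold change = 265.0249 / 1270.9266 = 0.20853
log2(0.20853) = -2.2617

-2.262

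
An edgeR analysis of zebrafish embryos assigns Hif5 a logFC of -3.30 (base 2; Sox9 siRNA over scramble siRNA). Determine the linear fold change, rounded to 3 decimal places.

Fold change = 2^(-3.30) = 0.1015

0.102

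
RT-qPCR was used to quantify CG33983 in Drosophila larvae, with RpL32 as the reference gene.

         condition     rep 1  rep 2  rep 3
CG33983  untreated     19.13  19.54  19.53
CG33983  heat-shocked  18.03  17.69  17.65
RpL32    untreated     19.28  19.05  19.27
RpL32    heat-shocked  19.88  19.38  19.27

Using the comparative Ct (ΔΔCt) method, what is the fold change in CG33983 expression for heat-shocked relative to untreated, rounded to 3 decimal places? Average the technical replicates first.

3.784

Mean Ct: CG33983 untreated 19.400; CG33983 heat-shocked 17.790; RpL32 untreated 19.200; RpL32 heat-shocked 19.510
ΔCt(untreated) = 19.400 − 19.200 = 0.200
ΔCt(heat-shocked) = 17.790 − 19.510 = -1.720
ΔΔCt = -1.720 − 0.200 = -1.920
Fold change = 2^(−(-1.920)) = 2^1.920 = 3.7842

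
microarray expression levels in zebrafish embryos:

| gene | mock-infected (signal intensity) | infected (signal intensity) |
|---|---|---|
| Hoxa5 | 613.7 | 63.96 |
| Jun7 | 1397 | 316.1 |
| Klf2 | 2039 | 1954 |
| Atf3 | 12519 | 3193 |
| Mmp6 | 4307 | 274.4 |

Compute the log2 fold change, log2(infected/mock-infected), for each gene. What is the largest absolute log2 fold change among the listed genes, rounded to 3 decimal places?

log2(63.96/613.7) = -3.262  (Hoxa5)
log2(316.1/1397) = -2.144  (Jun7)
log2(1954/2039) = -0.061  (Klf2)
log2(3193/12519) = -1.971  (Atf3)
log2(274.4/4307) = -3.972  (Mmp6)
The largest magnitude belongs to Mmp6.

3.972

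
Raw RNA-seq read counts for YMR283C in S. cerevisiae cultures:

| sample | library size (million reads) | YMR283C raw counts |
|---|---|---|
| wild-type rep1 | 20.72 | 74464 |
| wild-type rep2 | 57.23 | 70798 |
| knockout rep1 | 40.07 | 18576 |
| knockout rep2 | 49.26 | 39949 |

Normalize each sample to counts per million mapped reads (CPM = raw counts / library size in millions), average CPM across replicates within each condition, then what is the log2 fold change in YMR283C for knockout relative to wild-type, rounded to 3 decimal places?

-1.922

CPM(wild-type rep1) = 74464 / 20.72 = 3593.8224
CPM(wild-type rep2) = 70798 / 57.23 = 1237.0785
CPM(knockout rep1) = 18576 / 40.07 = 463.5887
CPM(knockout rep2) = 39949 / 49.26 = 810.9825
mean CPM(wild-type) = 2415.4504; mean CPM(knockout) = 637.2856
Fold change = 637.2856 / 2415.4504 = 0.26384
log2(0.26384) = -1.9223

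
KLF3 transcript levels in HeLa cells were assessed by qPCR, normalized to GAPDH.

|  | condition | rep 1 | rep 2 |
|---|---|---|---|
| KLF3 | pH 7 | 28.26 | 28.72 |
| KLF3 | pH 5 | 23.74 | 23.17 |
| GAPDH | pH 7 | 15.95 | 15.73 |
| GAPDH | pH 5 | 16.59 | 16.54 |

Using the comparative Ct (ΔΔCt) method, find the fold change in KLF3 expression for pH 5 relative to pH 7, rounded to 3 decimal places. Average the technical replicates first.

Mean Ct: KLF3 pH 7 28.490; KLF3 pH 5 23.455; GAPDH pH 7 15.840; GAPDH pH 5 16.565
ΔCt(pH 7) = 28.490 − 15.840 = 12.650
ΔCt(pH 5) = 23.455 − 16.565 = 6.890
ΔΔCt = 6.890 − 12.650 = -5.760
Fold change = 2^(−(-5.760)) = 2^5.760 = 54.1917

54.192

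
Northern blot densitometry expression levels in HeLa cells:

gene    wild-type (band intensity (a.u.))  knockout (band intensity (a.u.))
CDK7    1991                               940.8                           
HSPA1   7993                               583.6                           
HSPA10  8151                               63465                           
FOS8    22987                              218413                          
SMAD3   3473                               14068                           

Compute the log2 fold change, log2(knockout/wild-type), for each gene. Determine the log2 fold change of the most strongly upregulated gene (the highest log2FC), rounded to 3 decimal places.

3.248

log2(940.8/1991) = -1.082  (CDK7)
log2(583.6/7993) = -3.776  (HSPA1)
log2(63465/8151) = 2.961  (HSPA10)
log2(218413/22987) = 3.248  (FOS8)
log2(14068/3473) = 2.018  (SMAD3)
FOS8 is most strongly upregulated.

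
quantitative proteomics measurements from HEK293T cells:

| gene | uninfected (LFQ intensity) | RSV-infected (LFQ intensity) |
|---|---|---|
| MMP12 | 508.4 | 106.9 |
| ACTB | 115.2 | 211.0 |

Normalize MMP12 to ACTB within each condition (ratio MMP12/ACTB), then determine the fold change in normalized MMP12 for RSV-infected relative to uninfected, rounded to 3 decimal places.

0.115

MMP12/ACTB (uninfected) = 508.4 / 115.2 = 4.4132
MMP12/ACTB (RSV-infected) = 106.9 / 211.0 = 0.50664
Fold change = 0.50664 / 4.4132 = 0.1148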